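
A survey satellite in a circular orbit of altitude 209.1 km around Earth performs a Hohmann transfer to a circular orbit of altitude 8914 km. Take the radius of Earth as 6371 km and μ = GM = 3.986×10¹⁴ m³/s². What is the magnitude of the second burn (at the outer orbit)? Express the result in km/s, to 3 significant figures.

r₁ = 6371 + 209.1 = 6580.1 km = 6.5801×10⁶ m.
r₂ = 6371 + 8914 = 15285 km = 1.5285×10⁷ m.
Transfer ellipse a_t = (r₁ + r₂)/2 = 1.093×10⁷ m.
At r₁: circular v_c1 = √(μ/r₁) = 7783 m/s; transfer-perigee v_p = √[μ(2/r₁ − 1/a_t)] = 9203 m/s.
At r₂: circular v_c2 = √(μ/r₂) = 5107 m/s; transfer-apogee v_a = √[μ(2/r₂ − 1/a_t)] = 3962 m/s.
Δv₂ = v_c2 − v_a = 1145 m/s.
= 1.145 km/s.

Δv ≈ 1.14 km/s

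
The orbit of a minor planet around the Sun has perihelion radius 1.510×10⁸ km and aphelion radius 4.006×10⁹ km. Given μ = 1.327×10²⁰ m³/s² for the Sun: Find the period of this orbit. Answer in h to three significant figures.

T ≈ 454000 h

Semi-major axis a = (r_p + r_a)/2 = (1.5100×10⁸ + 4.0060×10⁹)/2 = 2.0785×10⁹ km = 2.078×10¹² m.
By Kepler's third law T = 2π√(a³/μ) = 2π × 2.601×10⁸ = 1.634×10⁹ s.
= 4.540×10⁵ h.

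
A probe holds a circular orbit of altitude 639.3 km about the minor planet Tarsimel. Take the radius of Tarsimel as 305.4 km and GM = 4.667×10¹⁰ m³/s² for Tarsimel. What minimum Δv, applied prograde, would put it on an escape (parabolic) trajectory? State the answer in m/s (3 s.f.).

Δv ≈ 92.1 m/s

r = 305.4 + 639.3 = 944.70 km = 9.4470×10⁵ m.
Circular speed v_c = √(μ/r) = 222.3 m/s.
Escape speed v_esc = √(2μ/r) = √2 × v_c = 314.3 m/s.
Δv = v_esc − v_c = 92.07 m/s.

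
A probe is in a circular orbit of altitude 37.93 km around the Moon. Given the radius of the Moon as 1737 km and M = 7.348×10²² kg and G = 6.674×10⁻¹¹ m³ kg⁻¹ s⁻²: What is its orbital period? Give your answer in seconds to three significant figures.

μ = GM = 6.674×10⁻¹¹ × 7.348×10²² = 4.904×10¹² m³/s².
r = 1737 + 37.93 = 1774.9 km = 1.7749×10⁶ m.
Kepler's third law: T = 2π√(r³/μ) = 2π√((1.775×10⁶)³ / 4.904×10¹²).
r³/μ = 1.140×10⁶ s², so T = 2π × 1.068×10³ = 6.709×10³ s.

T ≈ 6710 seconds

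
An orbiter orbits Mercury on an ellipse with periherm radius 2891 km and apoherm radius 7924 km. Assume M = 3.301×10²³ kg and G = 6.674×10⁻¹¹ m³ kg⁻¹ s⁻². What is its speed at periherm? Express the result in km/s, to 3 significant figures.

v ≈ 3.34 km/s

μ = GM = 6.674×10⁻¹¹ × 3.301×10²³ = 2.203×10¹³ m³/s².
Semi-major axis a = (r_p + r_a)/2 = 5407.5 km = 5.408×10⁶ m.
Vis-viva: v² = μ(2/r − 1/a) = 2.203×10¹³ × (6.918×10⁻⁷ − 1.849×10⁻⁷) = 1.117×10⁷ m²/s².
v = 3342 m/s = 3.342 km/s.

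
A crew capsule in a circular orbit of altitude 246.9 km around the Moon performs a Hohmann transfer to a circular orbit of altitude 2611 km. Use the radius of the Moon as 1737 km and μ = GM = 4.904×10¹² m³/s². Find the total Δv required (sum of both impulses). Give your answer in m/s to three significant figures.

Δv_total ≈ 492 m/s

r₁ = 1737 + 246.9 = 1983.9 km = 1.9839×10⁶ m.
r₂ = 1737 + 2611 = 4348.0 km = 4.3480×10⁶ m.
Transfer ellipse a_t = (r₁ + r₂)/2 = 3.166×10⁶ m.
At r₁: circular v_c1 = √(μ/r₁) = 1572 m/s; transfer-perilune v_p = √[μ(2/r₁ − 1/a_t)] = 1843 m/s.
Δv₁ = v_p − v_c1 = 270.3 m/s.
At r₂: circular v_c2 = √(μ/r₂) = 1062 m/s; transfer-apolune v_a = √[μ(2/r₂ − 1/a_t)] = 840.7 m/s.
Δv₂ = v_c2 − v_a = 221.3 m/s.
Total Δv = Δv₁ + Δv₂ = 491.6 m/s.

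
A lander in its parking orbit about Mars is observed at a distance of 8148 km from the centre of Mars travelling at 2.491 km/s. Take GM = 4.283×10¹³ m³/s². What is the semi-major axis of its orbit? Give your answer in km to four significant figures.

r = 8.148×10⁶ m.
Vis-viva rearranged: 1/a = 2/r − v²/μ = 2.455×10⁻⁷ − 1.449×10⁻⁷ = 1.006×10⁻⁷ m⁻¹.
a = 9.942×10⁶ m = 9942.1 km.

a ≈ 9942 km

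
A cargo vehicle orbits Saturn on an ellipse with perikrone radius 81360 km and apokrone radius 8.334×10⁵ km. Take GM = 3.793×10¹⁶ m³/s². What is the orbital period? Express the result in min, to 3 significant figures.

T ≈ 5260 min

Semi-major axis a = (r_p + r_a)/2 = (81360 + 8.3340×10⁵)/2 = 4.5738×10⁵ km = 4.574×10⁸ m.
By Kepler's third law T = 2π√(a³/μ) = 2π × 5.023×10⁴ = 3.156×10⁵ s.
= 5260 min.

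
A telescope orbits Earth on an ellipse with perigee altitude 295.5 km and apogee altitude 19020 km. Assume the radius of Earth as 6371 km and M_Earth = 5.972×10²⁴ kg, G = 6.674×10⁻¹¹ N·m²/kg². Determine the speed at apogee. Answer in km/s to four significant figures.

μ = GM = 6.674×10⁻¹¹ × 5.972×10²⁴ = 3.986×10¹⁴ m³/s².
r_p = 6371 + 295.5 = 6666.5 km = 6.6665×10⁶ m.
r_a = 6371 + 19020 = 25391 km = 2.5391×10⁷ m.
Semi-major axis a = (r_p + r_a)/2 = 16029 km = 1.603×10⁷ m.
Vis-viva: v² = μ(2/r − 1/a) = 3.986×10¹⁴ × (7.877×10⁻⁸ − 6.239×10⁻⁸) = 6.529×10⁶ m²/s².
v = 2555 m/s = 2.555 km/s.

v ≈ 2.555 km/s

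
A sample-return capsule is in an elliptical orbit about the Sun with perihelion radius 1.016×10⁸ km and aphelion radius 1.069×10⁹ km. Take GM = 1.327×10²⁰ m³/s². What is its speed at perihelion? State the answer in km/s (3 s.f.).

Semi-major axis a = (r_p + r_a)/2 = 5.8530×10⁸ km = 5.853×10¹¹ m.
Vis-viva: v² = μ(2/r − 1/a) = 1.327×10²⁰ × (1.969×10⁻¹¹ − 1.709×10⁻¹²) = 2.385×10⁹ m²/s².
v = 48840 m/s = 48.84 km/s.

v ≈ 48.8 km/s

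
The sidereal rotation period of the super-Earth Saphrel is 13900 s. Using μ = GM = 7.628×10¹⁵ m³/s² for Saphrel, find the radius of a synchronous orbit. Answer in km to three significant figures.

A synchronous orbit has period T, so by Kepler's third law a = (μT²/4π²)^(1/3).
μT²/4π² = 7.628×10¹⁵ × (1.390×10⁴)² / 39.48 = 3.733×10²² m³.
a = 3.342×10⁷ m = 33422 km.

r_sync ≈ 33400 km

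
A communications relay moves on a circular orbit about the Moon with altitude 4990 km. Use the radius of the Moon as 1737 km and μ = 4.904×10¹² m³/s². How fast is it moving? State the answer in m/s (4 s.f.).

r = 1737 + 4990 = 6727.0 km = 6.7270×10⁶ m.
For a circular orbit v = √(μ/r) = √(4.904×10¹² / 6.727×10⁶) = √(7.290×10⁵) = 853.8 m/s.

v ≈ 853.8 m/s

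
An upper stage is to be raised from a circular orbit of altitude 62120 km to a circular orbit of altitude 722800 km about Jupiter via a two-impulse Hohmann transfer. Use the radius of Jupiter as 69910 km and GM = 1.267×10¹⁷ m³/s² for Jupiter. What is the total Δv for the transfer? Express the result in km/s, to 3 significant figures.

r₁ = 69910 + 62120 = 132030 km = 1.3203×10⁸ m.
r₂ = 69910 + 722800 = 792710 km = 7.9271×10⁸ m.
Transfer ellipse a_t = (r₁ + r₂)/2 = 4.624×10⁸ m.
At r₁: circular v_c1 = √(μ/r₁) = 30980 m/s; transfer-perijove v_p = √[μ(2/r₁ − 1/a_t)] = 40560 m/s.
Δv₁ = v_p − v_c1 = 9584 m/s.
At r₂: circular v_c2 = √(μ/r₂) = 12640 m/s; transfer-apojove v_a = √[μ(2/r₂ − 1/a_t)] = 6756 m/s.
Δv₂ = v_c2 − v_a = 5887 m/s.
Total Δv = Δv₁ + Δv₂ = 15470 m/s = 15.47 km/s.

Δv_total ≈ 15.5 km/s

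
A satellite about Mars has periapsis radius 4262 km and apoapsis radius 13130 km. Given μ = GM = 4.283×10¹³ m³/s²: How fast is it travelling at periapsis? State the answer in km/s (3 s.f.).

Semi-major axis a = (r_p + r_a)/2 = 8696.0 km = 8.696×10⁶ m.
Vis-viva: v² = μ(2/r − 1/a) = 4.283×10¹³ × (4.693×10⁻⁷ − 1.150×10⁻⁷) = 1.517×10⁷ m²/s².
v = 3895 m/s = 3.895 km/s.

v ≈ 3.90 km/s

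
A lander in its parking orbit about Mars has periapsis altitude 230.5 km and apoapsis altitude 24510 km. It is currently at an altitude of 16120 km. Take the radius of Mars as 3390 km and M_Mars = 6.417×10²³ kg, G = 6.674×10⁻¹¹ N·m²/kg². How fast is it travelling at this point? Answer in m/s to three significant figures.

v ≈ 1290 m/s

μ = GM = 6.674×10⁻¹¹ × 6.417×10²³ = 4.283×10¹³ m³/s².
r_p = 3390 + 230.5 = 3620.5 km = 3.6205×10⁶ m.
r_a = 3390 + 24510 = 27900 km = 2.7900×10⁷ m.
r = 3390 + 16120 = 19510 km = 1.951×10⁷ m.
Semi-major axis a = (r_p + r_a)/2 = 15760 km = 1.576×10⁷ m.
Vis-viva: v² = μ(2/r − 1/a) = 4.283×10¹³ × (1.025×10⁻⁷ − 6.345×10⁻⁸) = 1.673×10⁶ m²/s².
v = 1293 m/s.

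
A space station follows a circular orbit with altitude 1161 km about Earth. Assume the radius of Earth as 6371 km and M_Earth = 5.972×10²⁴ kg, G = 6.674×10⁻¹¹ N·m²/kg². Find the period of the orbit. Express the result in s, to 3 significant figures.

μ = GM = 6.674×10⁻¹¹ × 5.972×10²⁴ = 3.986×10¹⁴ m³/s².
r = 6371 + 1161 = 7532.0 km = 7.5320×10⁶ m.
Kepler's third law: T = 2π√(r³/μ) = 2π√((7.532×10⁶)³ / 3.986×10¹⁴).
r³/μ = 1.072×10⁶ s², so T = 2π × 1.035×10³ = 6.506×10³ s.

T ≈ 6510 s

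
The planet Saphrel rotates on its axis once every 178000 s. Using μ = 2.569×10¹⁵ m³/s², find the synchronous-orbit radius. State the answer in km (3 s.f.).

A synchronous orbit has period T, so by Kepler's third law a = (μT²/4π²)^(1/3).
μT²/4π² = 2.569×10¹⁵ × (1.780×10⁵)² / 39.48 = 2.062×10²⁴ m³.
a = 1.273×10⁸ m = 1.2728×10⁵ km.

r_sync ≈ 1.27×10⁵ km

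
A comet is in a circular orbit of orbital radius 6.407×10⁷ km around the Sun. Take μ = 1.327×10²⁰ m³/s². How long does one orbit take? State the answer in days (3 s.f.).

T ≈ 102 days

r = 6.407×10⁷ km = 6.407×10¹⁰ m.
Kepler's third law: T = 2π√(r³/μ) = 2π√((6.407×10¹⁰)³ / 1.327×10²⁰).
r³/μ = 1.982×10¹² s², so T = 2π × 1.408×10⁶ = 8.846×10⁶ s.
Converting: 8.846×10⁶ s ÷ 86400 = 102.4 days.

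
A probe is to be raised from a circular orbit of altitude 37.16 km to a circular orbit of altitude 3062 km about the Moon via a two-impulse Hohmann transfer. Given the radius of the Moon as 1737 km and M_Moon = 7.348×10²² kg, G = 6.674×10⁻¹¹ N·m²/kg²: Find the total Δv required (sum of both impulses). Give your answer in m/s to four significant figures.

Δv_total ≈ 614.6 m/s

μ = GM = 6.674×10⁻¹¹ × 7.348×10²² = 4.904×10¹² m³/s².
r₁ = 1737 + 37.16 = 1774.2 km = 1.7742×10⁶ m.
r₂ = 1737 + 3062 = 4799.0 km = 4.7990×10⁶ m.
Transfer ellipse a_t = (r₁ + r₂)/2 = 3.287×10⁶ m.
At r₁: circular v_c1 = √(μ/r₁) = 1663 m/s; transfer-perilune v_p = √[μ(2/r₁ − 1/a_t)] = 2009 m/s.
Δv₁ = v_p − v_c1 = 346.4 m/s.
At r₂: circular v_c2 = √(μ/r₂) = 1011 m/s; transfer-apolune v_a = √[μ(2/r₂ − 1/a_t)] = 742.7 m/s.
Δv₂ = v_c2 − v_a = 268.2 m/s.
Total Δv = Δv₁ + Δv₂ = 614.6 m/s.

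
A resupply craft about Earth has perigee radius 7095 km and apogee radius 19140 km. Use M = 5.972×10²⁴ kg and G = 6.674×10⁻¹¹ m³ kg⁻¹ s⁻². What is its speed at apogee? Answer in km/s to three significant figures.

μ = GM = 6.674×10⁻¹¹ × 5.972×10²⁴ = 3.986×10¹⁴ m³/s².
Semi-major axis a = (r_p + r_a)/2 = 13118 km = 1.312×10⁷ m.
Vis-viva: v² = μ(2/r − 1/a) = 3.986×10¹⁴ × (1.045×10⁻⁷ − 7.623×10⁻⁸) = 1.126×10⁷ m²/s².
v = 3356 m/s = 3.356 km/s.

v ≈ 3.36 km/s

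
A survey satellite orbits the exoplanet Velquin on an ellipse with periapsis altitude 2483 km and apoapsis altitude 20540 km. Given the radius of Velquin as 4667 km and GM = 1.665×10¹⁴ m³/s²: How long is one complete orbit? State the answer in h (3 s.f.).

r_p = 4667 + 2483 = 7150.0 km = 7.1500×10⁶ m.
r_a = 4667 + 20540 = 25207 km = 2.5207×10⁷ m.
Semi-major axis a = (r_p + r_a)/2 = (7150.0 + 25207)/2 = 16178 km = 1.618×10⁷ m.
By Kepler's third law T = 2π√(a³/μ) = 2π × 5.043×10³ = 3.169×10⁴ s.
= 8.802 h.

T ≈ 8.80 h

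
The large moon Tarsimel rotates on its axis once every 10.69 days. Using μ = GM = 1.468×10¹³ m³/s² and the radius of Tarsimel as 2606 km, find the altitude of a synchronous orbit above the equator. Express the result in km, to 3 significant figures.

T = 10.69 days = 9.236×10⁵ s.
A synchronous orbit has period T, so by Kepler's third law a = (μT²/4π²)^(1/3).
μT²/4π² = 1.468×10¹³ × (9.236×10⁵)² / 39.48 = 3.172×10²³ m³.
a = 6.820×10⁷ m = 68200 km.
Altitude h = a − R = 68200 − 2606 = 65594 km.

h_sync ≈ 65600 km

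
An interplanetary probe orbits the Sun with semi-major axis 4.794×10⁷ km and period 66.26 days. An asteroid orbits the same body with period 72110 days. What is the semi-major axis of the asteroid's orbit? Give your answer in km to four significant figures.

Kepler's third law: a³ ∝ T², so a₂ = a₁ (T₂/T₁)^(2/3).
T₂/T₁ = 1088, (T₂/T₁)^(2/3) = 105.8.
a₂ = 4.794×10⁷ × 105.8 = 5.072×10⁹ km.

a₂ ≈ 5.072×10⁹ km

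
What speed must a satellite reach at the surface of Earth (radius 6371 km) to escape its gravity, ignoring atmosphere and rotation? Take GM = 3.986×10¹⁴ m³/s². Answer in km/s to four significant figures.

r = R = 6.371×10⁶ m.
Escape speed v_esc = √(2μ/r) = √(2 × 3.986×10¹⁴ / 6.371×10⁶) = √(1.251×10⁸) = 11190 m/s.
= 11.19 km/s.

v_esc ≈ 11.19 km/s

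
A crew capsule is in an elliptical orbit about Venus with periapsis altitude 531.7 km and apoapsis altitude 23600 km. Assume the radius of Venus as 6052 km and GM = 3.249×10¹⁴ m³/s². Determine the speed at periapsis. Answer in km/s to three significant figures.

r_p = 6052 + 531.7 = 6583.7 km = 6.5837×10⁶ m.
r_a = 6052 + 23600 = 29652 km = 2.9652×10⁷ m.
Semi-major axis a = (r_p + r_a)/2 = 18118 km = 1.812×10⁷ m.
Vis-viva: v² = μ(2/r − 1/a) = 3.249×10¹⁴ × (3.038×10⁻⁷ − 5.519×10⁻⁸) = 8.077×10⁷ m²/s².
v = 8987 m/s = 8.987 km/s.

v ≈ 8.99 km/s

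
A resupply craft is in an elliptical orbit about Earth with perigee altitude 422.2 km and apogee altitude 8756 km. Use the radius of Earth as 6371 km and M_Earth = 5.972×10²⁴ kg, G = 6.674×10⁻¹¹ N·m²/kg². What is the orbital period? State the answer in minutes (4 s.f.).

T ≈ 190.3 minutes

μ = GM = 6.674×10⁻¹¹ × 5.972×10²⁴ = 3.986×10¹⁴ m³/s².
r_p = 6371 + 422.2 = 6793.2 km = 6.7932×10⁶ m.
r_a = 6371 + 8756 = 15127 km = 1.5127×10⁷ m.
Semi-major axis a = (r_p + r_a)/2 = (6793.2 + 15127)/2 = 10960 km = 1.096×10⁷ m.
By Kepler's third law T = 2π√(a³/μ) = 2π × 1.817×10³ = 1.142×10⁴ s.
= 190.3 minutes.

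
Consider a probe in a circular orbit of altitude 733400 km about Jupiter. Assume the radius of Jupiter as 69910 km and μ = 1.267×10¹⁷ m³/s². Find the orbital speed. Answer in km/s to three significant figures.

r = 69910 + 733400 = 803310 km = 8.0331×10⁸ m.
For a circular orbit v = √(μ/r) = √(1.267×10¹⁷ / 8.033×10⁸) = √(1.577×10⁸) = 12560 m/s.
That is 12.56 km/s.

v ≈ 12.6 km/s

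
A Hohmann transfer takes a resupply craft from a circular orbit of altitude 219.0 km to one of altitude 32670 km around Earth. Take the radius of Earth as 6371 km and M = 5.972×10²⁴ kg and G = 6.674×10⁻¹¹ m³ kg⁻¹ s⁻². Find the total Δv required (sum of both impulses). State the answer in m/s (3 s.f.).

Δv_total ≈ 3870 m/s

μ = GM = 6.674×10⁻¹¹ × 5.972×10²⁴ = 3.986×10¹⁴ m³/s².
r₁ = 6371 + 219.0 = 6590.0 km = 6.5900×10⁶ m.
r₂ = 6371 + 32670 = 39041 km = 3.9041×10⁷ m.
Transfer ellipse a_t = (r₁ + r₂)/2 = 2.282×10⁷ m.
At r₁: circular v_c1 = √(μ/r₁) = 7777 m/s; transfer-perigee v_p = √[μ(2/r₁ − 1/a_t)] = 10170 m/s.
Δv₁ = v_p − v_c1 = 2396 m/s.
At r₂: circular v_c2 = √(μ/r₂) = 3195 m/s; transfer-apogee v_a = √[μ(2/r₂ − 1/a_t)] = 1717 m/s.
Δv₂ = v_c2 − v_a = 1478 m/s.
Total Δv = Δv₁ + Δv₂ = 3874 m/s.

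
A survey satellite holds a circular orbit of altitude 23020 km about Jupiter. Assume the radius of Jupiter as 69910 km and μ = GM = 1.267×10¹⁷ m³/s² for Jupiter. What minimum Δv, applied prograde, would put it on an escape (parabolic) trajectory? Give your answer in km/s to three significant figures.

Δv ≈ 15.3 km/s

r = 69910 + 23020 = 92930 km = 9.2930×10⁷ m.
Circular speed v_c = √(μ/r) = 36920 m/s.
Escape speed v_esc = √(2μ/r) = √2 × v_c = 52220 m/s.
Δv = v_esc − v_c = 15290 m/s = 15.29 km/s.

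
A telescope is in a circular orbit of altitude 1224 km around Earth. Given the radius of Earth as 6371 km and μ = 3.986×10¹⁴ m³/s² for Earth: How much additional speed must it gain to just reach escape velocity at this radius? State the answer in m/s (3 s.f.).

Δv ≈ 3000 m/s

r = 6371 + 1224 = 7595.0 km = 7.5950×10⁶ m.
Circular speed v_c = √(μ/r) = 7244 m/s.
Escape speed v_esc = √(2μ/r) = √2 × v_c = 10250 m/s.
Δv = v_esc − v_c = 3001 m/s.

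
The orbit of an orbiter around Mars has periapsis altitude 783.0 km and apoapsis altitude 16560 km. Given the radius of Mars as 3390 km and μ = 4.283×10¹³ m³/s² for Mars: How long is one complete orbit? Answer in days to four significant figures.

r_p = 3390 + 783.0 = 4173.0 km = 4.1730×10⁶ m.
r_a = 3390 + 16560 = 19950 km = 1.9950×10⁷ m.
Semi-major axis a = (r_p + r_a)/2 = (4173.0 + 19950)/2 = 12062 km = 1.206×10⁷ m.
By Kepler's third law T = 2π√(a³/μ) = 2π × 6.401×10³ = 4.022×10⁴ s.
= 0.4655 days.

T ≈ 0.4655 days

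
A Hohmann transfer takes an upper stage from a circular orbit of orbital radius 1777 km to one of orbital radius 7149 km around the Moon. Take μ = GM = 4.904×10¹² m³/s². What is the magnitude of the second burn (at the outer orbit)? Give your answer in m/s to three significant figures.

Δv ≈ 306 m/s

r₁ = 1777 km = 1.777×10⁶ m.
r₂ = 7149 km = 7.149×10⁶ m.
Transfer ellipse a_t = (r₁ + r₂)/2 = 4.463×10⁶ m.
At r₁: circular v_c1 = √(μ/r₁) = 1661 m/s; transfer-perilune v_p = √[μ(2/r₁ − 1/a_t)] = 2103 m/s.
At r₂: circular v_c2 = √(μ/r₂) = 828.2 m/s; transfer-apolune v_a = √[μ(2/r₂ − 1/a_t)] = 522.6 m/s.
Δv₂ = v_c2 − v_a = 305.6 m/s.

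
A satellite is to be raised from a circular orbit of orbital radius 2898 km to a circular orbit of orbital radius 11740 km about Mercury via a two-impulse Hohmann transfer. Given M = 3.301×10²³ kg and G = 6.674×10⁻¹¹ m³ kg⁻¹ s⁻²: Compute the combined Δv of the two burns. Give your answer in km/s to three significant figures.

μ = GM = 6.674×10⁻¹¹ × 3.301×10²³ = 2.203×10¹³ m³/s².
r₁ = 2898 km = 2.898×10⁶ m.
r₂ = 11740 km = 1.174×10⁷ m.
Transfer ellipse a_t = (r₁ + r₂)/2 = 7.319×10⁶ m.
At r₁: circular v_c1 = √(μ/r₁) = 2757 m/s; transfer-periherm v_p = √[μ(2/r₁ − 1/a_t)] = 3492 m/s.
Δv₁ = v_p − v_c1 = 734.8 m/s.
At r₂: circular v_c2 = √(μ/r₂) = 1370 m/s; transfer-apoherm v_a = √[μ(2/r₂ − 1/a_t)] = 862.0 m/s.
Δv₂ = v_c2 − v_a = 507.9 m/s.
Total Δv = Δv₁ + Δv₂ = 1243 m/s = 1.243 km/s.

Δv_total ≈ 1.24 km/s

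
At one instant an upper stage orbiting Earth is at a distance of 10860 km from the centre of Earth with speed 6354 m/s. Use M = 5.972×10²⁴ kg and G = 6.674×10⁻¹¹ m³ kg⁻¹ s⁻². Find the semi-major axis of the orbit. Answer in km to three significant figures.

a ≈ 12100 km

μ = GM = 6.674×10⁻¹¹ × 5.972×10²⁴ = 3.986×10¹⁴ m³/s².
r = 1.086×10⁷ m.
Specific orbital energy ε = v²/2 − μ/r = (6354)²/2 − 3.986×10¹⁴/1.086×10⁷ = -1.651×10⁷ J/kg.
Since ε = −μ/(2a), a = −μ/(2ε) = 1.207×10⁷ m = 12068 km.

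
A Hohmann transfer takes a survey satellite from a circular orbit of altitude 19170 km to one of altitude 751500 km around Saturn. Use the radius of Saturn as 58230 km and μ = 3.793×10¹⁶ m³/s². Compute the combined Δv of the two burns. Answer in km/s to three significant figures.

r₁ = 58230 + 19170 = 77400 km = 7.7400×10⁷ m.
r₂ = 58230 + 751500 = 809730 km = 8.0973×10⁸ m.
Transfer ellipse a_t = (r₁ + r₂)/2 = 4.436×10⁸ m.
At r₁: circular v_c1 = √(μ/r₁) = 22140 m/s; transfer-perikrone v_p = √[μ(2/r₁ − 1/a_t)] = 29910 m/s.
Δv₁ = v_p − v_c1 = 7773 m/s.
At r₂: circular v_c2 = √(μ/r₂) = 6844 m/s; transfer-apokrone v_a = √[μ(2/r₂ − 1/a_t)] = 2859 m/s.
Δv₂ = v_c2 − v_a = 3985 m/s.
Total Δv = Δv₁ + Δv₂ = 11760 m/s = 11.76 km/s.

Δv_total ≈ 11.8 km/s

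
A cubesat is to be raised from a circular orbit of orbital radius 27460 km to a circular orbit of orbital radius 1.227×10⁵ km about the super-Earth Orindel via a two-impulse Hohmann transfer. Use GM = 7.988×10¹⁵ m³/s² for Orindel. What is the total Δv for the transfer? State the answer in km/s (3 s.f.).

r₁ = 27460 km = 2.746×10⁷ m.
r₂ = 1.227×10⁵ km = 1.227×10⁸ m.
Transfer ellipse a_t = (r₁ + r₂)/2 = 7.508×10⁷ m.
At r₁: circular v_c1 = √(μ/r₁) = 17060 m/s; transfer-periapsis v_p = √[μ(2/r₁ − 1/a_t)] = 21800 m/s.
Δv₁ = v_p − v_c1 = 4748 m/s.
At r₂: circular v_c2 = √(μ/r₂) = 8069 m/s; transfer-apoapsis v_a = √[μ(2/r₂ − 1/a_t)] = 4880 m/s.
Δv₂ = v_c2 − v_a = 3189 m/s.
Total Δv = Δv₁ + Δv₂ = 7937 m/s = 7.937 km/s.

Δv_total ≈ 7.94 km/s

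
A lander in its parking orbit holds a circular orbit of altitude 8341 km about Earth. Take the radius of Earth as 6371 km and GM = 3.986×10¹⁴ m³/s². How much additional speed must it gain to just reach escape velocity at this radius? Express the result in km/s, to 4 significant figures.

Δv ≈ 2.156 km/s

r = 6371 + 8341 = 14712 km = 1.4712×10⁷ m.
Circular speed v_c = √(μ/r) = 5205 m/s.
Escape speed v_esc = √(2μ/r) = √2 × v_c = 7361 m/s.
Δv = v_esc − v_c = 2156 m/s = 2.156 km/s.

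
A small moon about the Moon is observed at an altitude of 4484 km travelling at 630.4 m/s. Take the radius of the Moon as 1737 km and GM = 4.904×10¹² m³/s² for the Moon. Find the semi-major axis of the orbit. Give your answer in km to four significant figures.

r = 1737 + 4484 = 6221.0 km = 6.221×10⁶ m.
Specific orbital energy ε = v²/2 − μ/r = (630.4)²/2 − 4.904×10¹²/6.221×10⁶ = -5.896×10⁵ J/kg.
Since ε = −μ/(2a), a = −μ/(2ε) = 4.159×10⁶ m = 4158.8 km.

a ≈ 4159 km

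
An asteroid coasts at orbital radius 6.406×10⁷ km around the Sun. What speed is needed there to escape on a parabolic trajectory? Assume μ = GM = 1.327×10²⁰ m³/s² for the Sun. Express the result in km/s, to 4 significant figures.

v_esc ≈ 64.37 km/s

r = 6.406×10⁷ km = 6.406×10¹⁰ m.
Escape speed v_esc = √(2μ/r) = √(2 × 1.327×10²⁰ / 6.406×10¹⁰) = √(4.143×10⁹) = 64370 m/s.
= 64.37 km/s.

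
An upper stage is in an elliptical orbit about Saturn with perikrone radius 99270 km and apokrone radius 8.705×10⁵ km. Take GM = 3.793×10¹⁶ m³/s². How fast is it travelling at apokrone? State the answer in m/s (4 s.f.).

v ≈ 2987 m/s

Semi-major axis a = (r_p + r_a)/2 = 4.8488×10⁵ km = 4.849×10⁸ m.
Vis-viva: v² = μ(2/r − 1/a) = 3.793×10¹⁶ × (2.298×10⁻⁹ − 2.062×10⁻⁹) = 8.921×10⁶ m²/s².
v = 2987 m/s.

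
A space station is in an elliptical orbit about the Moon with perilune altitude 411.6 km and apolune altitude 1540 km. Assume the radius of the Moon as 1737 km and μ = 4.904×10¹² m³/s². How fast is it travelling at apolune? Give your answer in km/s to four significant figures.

v ≈ 1.089 km/s

r_p = 1737 + 411.6 = 2148.6 km = 2.1486×10⁶ m.
r_a = 1737 + 1540 = 3277.0 km = 3.2770×10⁶ m.
Semi-major axis a = (r_p + r_a)/2 = 2712.8 km = 2.713×10⁶ m.
Vis-viva: v² = μ(2/r − 1/a) = 4.904×10¹² × (6.103×10⁻⁷ − 3.686×10⁻⁷) = 1.185×10⁶ m²/s².
v = 1089 m/s = 1.089 km/s.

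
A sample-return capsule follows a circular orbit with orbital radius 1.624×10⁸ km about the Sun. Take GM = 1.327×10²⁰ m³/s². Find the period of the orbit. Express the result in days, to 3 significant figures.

T ≈ 413 days

r = 1.624×10⁸ km = 1.624×10¹¹ m.
Kepler's third law: T = 2π√(r³/μ) = 2π√((1.624×10¹¹)³ / 1.327×10²⁰).
r³/μ = 3.228×10¹³ s², so T = 2π × 5.681×10⁶ = 3.570×10⁷ s.
Converting: 3.570×10⁷ s ÷ 86400 = 413.2 days.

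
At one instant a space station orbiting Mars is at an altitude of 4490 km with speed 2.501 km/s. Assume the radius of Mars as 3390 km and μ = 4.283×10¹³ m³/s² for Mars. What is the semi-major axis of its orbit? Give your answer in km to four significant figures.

a ≈ 9279 km

r = 3390 + 4490 = 7880.0 km = 7.880×10⁶ m.
Vis-viva rearranged: 1/a = 2/r − v²/μ = 2.538×10⁻⁷ − 1.460×10⁻⁷ = 1.078×10⁻⁷ m⁻¹.
a = 9.279×10⁶ m = 9279.5 km.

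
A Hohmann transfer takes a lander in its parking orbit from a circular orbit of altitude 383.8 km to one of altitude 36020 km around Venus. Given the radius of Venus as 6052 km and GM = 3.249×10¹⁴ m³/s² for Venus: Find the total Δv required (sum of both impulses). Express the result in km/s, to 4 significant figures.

Δv_total ≈ 3.600 km/s

r₁ = 6052 + 383.8 = 6435.8 km = 6.4358×10⁶ m.
r₂ = 6052 + 36020 = 42072 km = 4.2072×10⁷ m.
Transfer ellipse a_t = (r₁ + r₂)/2 = 2.425×10⁷ m.
At r₁: circular v_c1 = √(μ/r₁) = 7105 m/s; transfer-periapsis v_p = √[μ(2/r₁ − 1/a_t)] = 9358 m/s.
Δv₁ = v_p − v_c1 = 2253 m/s.
At r₂: circular v_c2 = √(μ/r₂) = 2779 m/s; transfer-apoapsis v_a = √[μ(2/r₂ − 1/a_t)] = 1431 m/s.
Δv₂ = v_c2 − v_a = 1347 m/s.
Total Δv = Δv₁ + Δv₂ = 3600 m/s = 3.600 km/s.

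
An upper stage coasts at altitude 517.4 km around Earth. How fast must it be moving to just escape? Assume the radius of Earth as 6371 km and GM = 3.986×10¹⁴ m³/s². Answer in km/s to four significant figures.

r = 6371 + 517.4 = 6888.4 km = 6.8884×10⁶ m.
Escape speed v_esc = √(2μ/r) = √(2 × 3.986×10¹⁴ / 6.888×10⁶) = √(1.157×10⁸) = 10760 m/s.
= 10.76 km/s.

v_esc ≈ 10.76 km/s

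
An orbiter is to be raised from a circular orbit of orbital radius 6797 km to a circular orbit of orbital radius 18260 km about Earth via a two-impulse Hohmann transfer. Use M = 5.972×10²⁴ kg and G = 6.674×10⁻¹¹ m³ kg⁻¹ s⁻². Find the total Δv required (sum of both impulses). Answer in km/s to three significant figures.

μ = GM = 6.674×10⁻¹¹ × 5.972×10²⁴ = 3.986×10¹⁴ m³/s².
r₁ = 6797 km = 6.797×10⁶ m.
r₂ = 18260 km = 1.826×10⁷ m.
Transfer ellipse a_t = (r₁ + r₂)/2 = 1.253×10⁷ m.
At r₁: circular v_c1 = √(μ/r₁) = 7658 m/s; transfer-perigee v_p = √[μ(2/r₁ − 1/a_t)] = 9245 m/s.
Δv₁ = v_p − v_c1 = 1587 m/s.
At r₂: circular v_c2 = √(μ/r₂) = 4672 m/s; transfer-apogee v_a = √[μ(2/r₂ − 1/a_t)] = 3441 m/s.
Δv₂ = v_c2 − v_a = 1231 m/s.
Total Δv = Δv₁ + Δv₂ = 2818 m/s = 2.818 km/s.

Δv_total ≈ 2.82 km/s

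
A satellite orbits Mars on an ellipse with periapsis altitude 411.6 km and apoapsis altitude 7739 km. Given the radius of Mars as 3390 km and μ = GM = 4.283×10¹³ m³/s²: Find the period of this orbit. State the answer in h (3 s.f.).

r_p = 3390 + 411.6 = 3801.6 km = 3.8016×10⁶ m.
r_a = 3390 + 7739 = 11129 km = 1.1129×10⁷ m.
Semi-major axis a = (r_p + r_a)/2 = (3801.6 + 11129)/2 = 7465.3 km = 7.465×10⁶ m.
By Kepler's third law T = 2π√(a³/μ) = 2π × 3.117×10³ = 1.958×10⁴ s.
= 5.440 h.

T ≈ 5.44 h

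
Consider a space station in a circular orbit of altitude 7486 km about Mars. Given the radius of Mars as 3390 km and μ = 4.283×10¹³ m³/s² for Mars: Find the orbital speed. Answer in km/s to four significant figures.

r = 3390 + 7486 = 10876 km = 1.0876×10⁷ m.
For a circular orbit v = √(μ/r) = √(4.283×10¹³ / 1.088×10⁷) = √(3.938×10⁶) = 1984 m/s.
That is 1.984 km/s.

v ≈ 1.984 km/s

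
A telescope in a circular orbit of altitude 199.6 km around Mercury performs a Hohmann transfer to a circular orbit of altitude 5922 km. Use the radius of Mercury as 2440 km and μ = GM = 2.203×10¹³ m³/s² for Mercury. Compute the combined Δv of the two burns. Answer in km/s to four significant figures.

r₁ = 2440 + 199.6 = 2639.6 km = 2.6396×10⁶ m.
r₂ = 2440 + 5922 = 8362.0 km = 8.3620×10⁶ m.
Transfer ellipse a_t = (r₁ + r₂)/2 = 5.501×10⁶ m.
At r₁: circular v_c1 = √(μ/r₁) = 2889 m/s; transfer-periherm v_p = √[μ(2/r₁ − 1/a_t)] = 3562 m/s.
Δv₁ = v_p − v_c1 = 673.0 m/s.
At r₂: circular v_c2 = √(μ/r₂) = 1623 m/s; transfer-apoherm v_a = √[μ(2/r₂ − 1/a_t)] = 1124 m/s.
Δv₂ = v_c2 − v_a = 498.8 m/s.
Total Δv = Δv₁ + Δv₂ = 1172 m/s = 1.172 km/s.

Δv_total ≈ 1.172 km/s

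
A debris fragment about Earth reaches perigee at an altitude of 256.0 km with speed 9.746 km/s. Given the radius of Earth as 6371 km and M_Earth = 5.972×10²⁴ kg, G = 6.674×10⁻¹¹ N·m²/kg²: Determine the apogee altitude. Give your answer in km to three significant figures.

apogee altitude ≈ 18500 km

μ = GM = 6.674×10⁻¹¹ × 5.972×10²⁴ = 3.986×10¹⁴ m³/s².
r_p = 6371 + 256.0 = 6627.0 km = 6.627×10⁶ m.
Specific energy ε = v²/2 − μ/r = -1.265×10⁷ J/kg, so a = −μ/(2ε) = 1.575×10⁷ m.
The apsides satisfy r_p + r_a = 2a, so the apogee radius is 2a − r_p = 2.488×10⁷ m = 24877 km.
Apogee altitude = 24877 − 6371 = 18506 km.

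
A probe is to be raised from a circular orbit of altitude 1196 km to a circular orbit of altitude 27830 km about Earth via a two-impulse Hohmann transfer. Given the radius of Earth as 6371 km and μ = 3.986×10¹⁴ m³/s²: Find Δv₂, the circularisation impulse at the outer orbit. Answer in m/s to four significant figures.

Δv ≈ 1359 m/s

r₁ = 6371 + 1196 = 7567.0 km = 7.5670×10⁶ m.
r₂ = 6371 + 27830 = 34201 km = 3.4201×10⁷ m.
Transfer ellipse a_t = (r₁ + r₂)/2 = 2.088×10⁷ m.
At r₁: circular v_c1 = √(μ/r₁) = 7258 m/s; transfer-perigee v_p = √[μ(2/r₁ − 1/a_t)] = 9288 m/s.
At r₂: circular v_c2 = √(μ/r₂) = 3414 m/s; transfer-apogee v_a = √[μ(2/r₂ − 1/a_t)] = 2055 m/s.
Δv₂ = v_c2 − v_a = 1359 m/s.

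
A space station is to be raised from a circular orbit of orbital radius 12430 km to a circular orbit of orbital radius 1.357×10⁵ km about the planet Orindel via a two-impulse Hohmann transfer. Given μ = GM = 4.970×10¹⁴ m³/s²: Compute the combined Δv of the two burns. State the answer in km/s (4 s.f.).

r₁ = 12430 km = 1.243×10⁷ m.
r₂ = 1.357×10⁵ km = 1.357×10⁸ m.
Transfer ellipse a_t = (r₁ + r₂)/2 = 7.406×10⁷ m.
At r₁: circular v_c1 = √(μ/r₁) = 6323 m/s; transfer-periapsis v_p = √[μ(2/r₁ − 1/a_t)] = 8559 m/s.
Δv₁ = v_p − v_c1 = 2236 m/s.
At r₂: circular v_c2 = √(μ/r₂) = 1914 m/s; transfer-apoapsis v_a = √[μ(2/r₂ − 1/a_t)] = 784.0 m/s.
Δv₂ = v_c2 − v_a = 1130 m/s.
Total Δv = Δv₁ + Δv₂ = 3366 m/s = 3.366 km/s.

Δv_total ≈ 3.366 km/s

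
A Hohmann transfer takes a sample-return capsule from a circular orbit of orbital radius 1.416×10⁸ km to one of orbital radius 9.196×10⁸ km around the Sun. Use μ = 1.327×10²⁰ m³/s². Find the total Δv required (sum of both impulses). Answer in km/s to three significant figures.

r₁ = 1.416×10⁸ km = 1.416×10¹¹ m.
r₂ = 9.196×10⁸ km = 9.196×10¹¹ m.
Transfer ellipse a_t = (r₁ + r₂)/2 = 5.306×10¹¹ m.
At r₁: circular v_c1 = √(μ/r₁) = 30610 m/s; transfer-perihelion v_p = √[μ(2/r₁ − 1/a_t)] = 40300 m/s.
Δv₁ = v_p − v_c1 = 9689 m/s.
At r₂: circular v_c2 = √(μ/r₂) = 12010 m/s; transfer-aphelion v_a = √[μ(2/r₂ − 1/a_t)] = 6206 m/s.
Δv₂ = v_c2 − v_a = 5807 m/s.
Total Δv = Δv₁ + Δv₂ = 15500 m/s = 15.50 km/s.

Δv_total ≈ 15.5 km/s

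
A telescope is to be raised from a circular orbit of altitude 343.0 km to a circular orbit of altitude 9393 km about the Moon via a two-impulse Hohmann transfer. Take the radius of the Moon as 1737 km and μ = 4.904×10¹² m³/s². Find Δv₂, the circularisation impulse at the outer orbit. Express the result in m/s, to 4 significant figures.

r₁ = 1737 + 343.0 = 2080.0 km = 2.0800×10⁶ m.
r₂ = 1737 + 9393 = 11130 km = 1.1130×10⁷ m.
Transfer ellipse a_t = (r₁ + r₂)/2 = 6.605×10⁶ m.
At r₁: circular v_c1 = √(μ/r₁) = 1535 m/s; transfer-perilune v_p = √[μ(2/r₁ − 1/a_t)] = 1993 m/s.
At r₂: circular v_c2 = √(μ/r₂) = 663.8 m/s; transfer-apolune v_a = √[μ(2/r₂ − 1/a_t)] = 372.5 m/s.
Δv₂ = v_c2 − v_a = 291.3 m/s.

Δv ≈ 291.3 m/s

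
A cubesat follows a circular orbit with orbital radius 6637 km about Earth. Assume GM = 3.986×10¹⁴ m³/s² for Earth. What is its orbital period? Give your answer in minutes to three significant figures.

r = 6637 km = 6.637×10⁶ m.
Kepler's third law: T = 2π√(r³/μ) = 2π√((6.637×10⁶)³ / 3.986×10¹⁴).
r³/μ = 7.335×10⁵ s², so T = 2π × 8.564×10² = 5.381×10³ s.
Converting: 5.381×10³ s ÷ 60.00 = 89.68 minutes.

T ≈ 89.7 minutes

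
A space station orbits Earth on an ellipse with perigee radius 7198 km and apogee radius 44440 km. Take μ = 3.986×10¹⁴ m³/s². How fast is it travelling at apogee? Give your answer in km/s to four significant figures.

v ≈ 1.581 km/s

Semi-major axis a = (r_p + r_a)/2 = 25819 km = 2.582×10⁷ m.
Vis-viva: v² = μ(2/r − 1/a) = 3.986×10¹⁴ × (4.500×10⁻⁸ − 3.873×10⁻⁸) = 2.501×10⁶ m²/s².
v = 1581 m/s = 1.581 km/s.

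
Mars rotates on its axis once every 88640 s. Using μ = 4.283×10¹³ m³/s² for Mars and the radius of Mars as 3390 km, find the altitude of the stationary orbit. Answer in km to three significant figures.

A synchronous orbit has period T, so by Kepler's third law a = (μT²/4π²)^(1/3).
μT²/4π² = 4.283×10¹³ × (8.864×10⁴)² / 39.48 = 8.524×10²¹ m³.
a = 2.043×10⁷ m = 20428 km.
Altitude h = a − R = 20428 − 3390 = 17038 km.

h_sync ≈ 17000 km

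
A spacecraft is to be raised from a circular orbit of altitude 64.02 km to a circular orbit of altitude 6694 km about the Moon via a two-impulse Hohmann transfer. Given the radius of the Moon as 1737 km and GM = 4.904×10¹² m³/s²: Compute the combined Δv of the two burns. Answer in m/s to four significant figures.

Δv_total ≈ 778.3 m/s

r₁ = 1737 + 64.02 = 1801.0 km = 1.8010×10⁶ m.
r₂ = 1737 + 6694 = 8431.0 km = 8.4310×10⁶ m.
Transfer ellipse a_t = (r₁ + r₂)/2 = 5.116×10⁶ m.
At r₁: circular v_c1 = √(μ/r₁) = 1650 m/s; transfer-perilune v_p = √[μ(2/r₁ − 1/a_t)] = 2118 m/s.
Δv₁ = v_p − v_c1 = 468.2 m/s.
At r₂: circular v_c2 = √(μ/r₂) = 762.7 m/s; transfer-apolune v_a = √[μ(2/r₂ − 1/a_t)] = 452.5 m/s.
Δv₂ = v_c2 − v_a = 310.2 m/s.
Total Δv = Δv₁ + Δv₂ = 778.3 m/s.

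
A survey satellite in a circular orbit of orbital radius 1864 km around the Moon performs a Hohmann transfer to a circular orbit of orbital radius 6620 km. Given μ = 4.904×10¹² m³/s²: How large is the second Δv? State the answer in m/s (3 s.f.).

Δv ≈ 290 m/s

r₁ = 1864 km = 1.864×10⁶ m.
r₂ = 6620 km = 6.620×10⁶ m.
Transfer ellipse a_t = (r₁ + r₂)/2 = 4.242×10⁶ m.
At r₁: circular v_c1 = √(μ/r₁) = 1622 m/s; transfer-perilune v_p = √[μ(2/r₁ − 1/a_t)] = 2026 m/s.
At r₂: circular v_c2 = √(μ/r₂) = 860.7 m/s; transfer-apolune v_a = √[μ(2/r₂ − 1/a_t)] = 570.5 m/s.
Δv₂ = v_c2 − v_a = 290.2 m/s.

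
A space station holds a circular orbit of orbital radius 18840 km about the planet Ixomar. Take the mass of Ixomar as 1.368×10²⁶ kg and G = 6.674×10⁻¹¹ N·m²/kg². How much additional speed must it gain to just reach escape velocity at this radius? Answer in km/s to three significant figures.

μ = GM = 6.674×10⁻¹¹ × 1.368×10²⁶ = 9.130×10¹⁵ m³/s².
r = 18840 km = 1.884×10⁷ m.
Circular speed v_c = √(μ/r) = 22010 m/s.
Escape speed v_esc = √(2μ/r) = √2 × v_c = 31130 m/s.
Δv = v_esc − v_c = 9118 m/s = 9.118 km/s.

Δv ≈ 9.12 km/s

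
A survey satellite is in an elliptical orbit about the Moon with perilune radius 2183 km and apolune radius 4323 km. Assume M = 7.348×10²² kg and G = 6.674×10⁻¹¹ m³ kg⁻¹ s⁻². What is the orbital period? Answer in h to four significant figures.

T ≈ 4.624 h

μ = GM = 6.674×10⁻¹¹ × 7.348×10²² = 4.904×10¹² m³/s².
Semi-major axis a = (r_p + r_a)/2 = (2183.0 + 4323.0)/2 = 3253.0 km = 3.253×10⁶ m.
By Kepler's third law T = 2π√(a³/μ) = 2π × 2.649×10³ = 1.665×10⁴ s.
= 4.624 h.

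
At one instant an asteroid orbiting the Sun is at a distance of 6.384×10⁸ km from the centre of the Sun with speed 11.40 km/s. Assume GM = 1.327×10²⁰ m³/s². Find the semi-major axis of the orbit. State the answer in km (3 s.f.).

a ≈ 4.64×10⁸ km

r = 6.384×10¹¹ m.
Specific orbital energy ε = v²/2 − μ/r = (11400)²/2 − 1.327×10²⁰/6.384×10¹¹ = -1.429×10⁸ J/kg.
Since ε = −μ/(2a), a = −μ/(2ε) = 4.644×10¹¹ m = 4.6436×10⁸ km.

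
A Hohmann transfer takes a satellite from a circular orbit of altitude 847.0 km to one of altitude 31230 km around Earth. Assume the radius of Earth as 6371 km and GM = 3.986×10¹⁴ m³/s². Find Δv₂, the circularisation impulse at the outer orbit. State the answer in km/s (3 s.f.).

r₁ = 6371 + 847.0 = 7218.0 km = 7.2180×10⁶ m.
r₂ = 6371 + 31230 = 37601 km = 3.7601×10⁷ m.
Transfer ellipse a_t = (r₁ + r₂)/2 = 2.241×10⁷ m.
At r₁: circular v_c1 = √(μ/r₁) = 7431 m/s; transfer-perigee v_p = √[μ(2/r₁ − 1/a_t)] = 9626 m/s.
At r₂: circular v_c2 = √(μ/r₂) = 3256 m/s; transfer-apogee v_a = √[μ(2/r₂ − 1/a_t)] = 1848 m/s.
Δv₂ = v_c2 − v_a = 1408 m/s.
= 1.408 km/s.

Δv ≈ 1.41 km/s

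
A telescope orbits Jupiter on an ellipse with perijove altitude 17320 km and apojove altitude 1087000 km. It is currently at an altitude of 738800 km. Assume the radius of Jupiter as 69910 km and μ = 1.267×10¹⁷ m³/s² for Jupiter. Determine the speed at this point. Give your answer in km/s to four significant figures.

v ≈ 10.47 km/s

r_p = 69910 + 17320 = 87230 km = 8.7230×10⁷ m.
r_a = 69910 + 1087000 = 1156900 km = 1.1569×10⁹ m.
r = 69910 + 738800 = 8.0871×10⁵ km = 8.087×10⁸ m.
Semi-major axis a = (r_p + r_a)/2 = 6.2207×10⁵ km = 6.221×10⁸ m.
Vis-viva: v² = μ(2/r − 1/a) = 1.267×10¹⁷ × (2.473×10⁻⁹ − 1.608×10⁻⁹) = 1.097×10⁸ m²/s².
v = 10470 m/s = 10.47 km/s.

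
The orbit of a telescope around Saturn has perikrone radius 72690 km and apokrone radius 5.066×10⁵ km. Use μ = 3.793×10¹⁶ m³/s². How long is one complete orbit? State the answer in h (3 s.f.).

T ≈ 44.2 h

Semi-major axis a = (r_p + r_a)/2 = (72690 + 5.0660×10⁵)/2 = 2.8964×10⁵ km = 2.896×10⁸ m.
By Kepler's third law T = 2π√(a³/μ) = 2π × 2.531×10⁴ = 1.590×10⁵ s.
= 44.18 h.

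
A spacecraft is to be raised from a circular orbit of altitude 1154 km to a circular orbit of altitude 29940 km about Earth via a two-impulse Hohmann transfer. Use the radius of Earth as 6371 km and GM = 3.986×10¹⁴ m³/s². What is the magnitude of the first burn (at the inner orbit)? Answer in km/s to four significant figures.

r₁ = 6371 + 1154 = 7525.0 km = 7.5250×10⁶ m.
r₂ = 6371 + 29940 = 36311 km = 3.6311×10⁷ m.
Transfer ellipse a_t = (r₁ + r₂)/2 = 2.192×10⁷ m.
At r₁: circular v_c1 = √(μ/r₁) = 7278 m/s; transfer-perigee v_p = √[μ(2/r₁ − 1/a_t)] = 9368 m/s.
Δv₁ = v_p − v_c1 = 2090 m/s.
= 2.090 km/s.

Δv ≈ 2.090 km/s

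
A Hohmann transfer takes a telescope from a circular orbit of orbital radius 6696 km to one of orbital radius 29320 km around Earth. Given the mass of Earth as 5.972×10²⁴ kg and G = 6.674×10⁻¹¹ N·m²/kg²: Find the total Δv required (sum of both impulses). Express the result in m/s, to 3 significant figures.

Δv_total ≈ 3570 m/s

μ = GM = 6.674×10⁻¹¹ × 5.972×10²⁴ = 3.986×10¹⁴ m³/s².
r₁ = 6696 km = 6.696×10⁶ m.
r₂ = 29320 km = 2.932×10⁷ m.
Transfer ellipse a_t = (r₁ + r₂)/2 = 1.801×10⁷ m.
At r₁: circular v_c1 = √(μ/r₁) = 7715 m/s; transfer-perigee v_p = √[μ(2/r₁ − 1/a_t)] = 9845 m/s.
Δv₁ = v_p − v_c1 = 2129 m/s.
At r₂: circular v_c2 = √(μ/r₂) = 3687 m/s; transfer-apogee v_a = √[μ(2/r₂ − 1/a_t)] = 2248 m/s.
Δv₂ = v_c2 − v_a = 1439 m/s.
Total Δv = Δv₁ + Δv₂ = 3568 m/s.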